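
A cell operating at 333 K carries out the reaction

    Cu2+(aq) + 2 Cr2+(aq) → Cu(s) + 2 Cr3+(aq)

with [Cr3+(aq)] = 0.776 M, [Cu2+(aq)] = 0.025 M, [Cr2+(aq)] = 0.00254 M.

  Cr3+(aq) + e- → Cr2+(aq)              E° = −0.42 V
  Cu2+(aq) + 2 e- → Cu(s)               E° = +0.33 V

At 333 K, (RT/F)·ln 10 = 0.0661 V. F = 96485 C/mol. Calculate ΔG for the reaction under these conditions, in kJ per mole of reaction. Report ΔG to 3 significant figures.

With Cu²⁺/Cu reduced at the cathode, E°cell = +0.33 − (−0.42) = +0.75 V and n = 2.
The reaction quotient is [Cr3+(aq)]^2 / ([Cu2+(aq)]·[Cr2+(aq)]^2) = 3.73×10^6; by Nernst, E = +0.75 − (0.0661/2)(6.572) = +0.5328 V.
Then ΔG = −nFE = −2 × 96485 × +0.5328 J/mol = −103 kJ/mol.

−103 kJ/mol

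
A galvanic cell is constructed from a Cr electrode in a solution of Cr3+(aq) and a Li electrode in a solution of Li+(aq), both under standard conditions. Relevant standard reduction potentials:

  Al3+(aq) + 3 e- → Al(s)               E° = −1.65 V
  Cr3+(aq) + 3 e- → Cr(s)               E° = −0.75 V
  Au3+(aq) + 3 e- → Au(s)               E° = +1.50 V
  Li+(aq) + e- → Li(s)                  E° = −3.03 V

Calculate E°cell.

The Cr³⁺/Cr couple has the higher E°, so Cr ion is reduced (cathode) and Li is oxidized (anode).
E°cell = E°(cathode) − E°(anode) = −0.75 − (−3.03) = +2.28 V.

+2.28 V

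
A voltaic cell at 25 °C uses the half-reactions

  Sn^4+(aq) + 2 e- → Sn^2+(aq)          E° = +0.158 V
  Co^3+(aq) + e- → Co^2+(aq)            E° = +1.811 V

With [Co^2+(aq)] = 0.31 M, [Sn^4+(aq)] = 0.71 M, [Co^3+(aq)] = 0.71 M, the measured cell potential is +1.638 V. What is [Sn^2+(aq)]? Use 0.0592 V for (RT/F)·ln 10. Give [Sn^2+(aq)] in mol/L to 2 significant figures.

0.042 M

Co³⁺/Co²⁺ is the cathode (higher E°); E°cell = +1.811 − (+0.158) = +1.653 V with n = 2.
Since E = E° − (0.0592/n)·log Q, log Q = n(E° − E)/0.0592 = 0.507.
The balanced reaction is 2 Co^3+(aq) + Sn^2+(aq) → 2 Co^2+(aq) + Sn^4+(aq), so Q = ([Co^2+(aq)]^2·[Sn^4+(aq)]) / ([Co^3+(aq)]^2·[Sn^2+(aq)]).
Solving for the unknown gives log [Sn^2+(aq)] = −1.376, so [Sn^2+(aq)] ≈ 0.042 M.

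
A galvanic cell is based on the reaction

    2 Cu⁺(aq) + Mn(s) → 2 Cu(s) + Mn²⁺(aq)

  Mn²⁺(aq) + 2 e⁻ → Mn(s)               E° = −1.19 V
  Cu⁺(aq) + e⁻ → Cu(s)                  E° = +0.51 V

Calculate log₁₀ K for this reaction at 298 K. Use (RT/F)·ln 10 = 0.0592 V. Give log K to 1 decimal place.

log K = 57.4

The Cu⁺/Cu couple is reduced (cathode); E°cell = +0.51 − (−1.19) = +1.70 V with n = 2.
At equilibrium E = 0, so log K = nE°cell / 0.0592 = (2)(+1.70) / 0.0592 = 57.4.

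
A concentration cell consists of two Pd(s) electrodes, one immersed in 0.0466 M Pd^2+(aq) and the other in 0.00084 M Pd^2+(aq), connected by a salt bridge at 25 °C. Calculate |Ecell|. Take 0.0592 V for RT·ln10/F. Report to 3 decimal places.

For a concentration cell E°cell = 0, since both electrodes use the same couple.
The compartment with the higher Pd^2+(aq) concentration (0.0466 M) acts as the cathode; ions are reduced there and produced at the dilute (0.00084 M) anode.
With n = 2, Ecell = −(0.0592/2)·log([dilute]/[conc]) = −(0.0592/2)·log(0.00084/0.0466) = +0.052 V.

0.052 V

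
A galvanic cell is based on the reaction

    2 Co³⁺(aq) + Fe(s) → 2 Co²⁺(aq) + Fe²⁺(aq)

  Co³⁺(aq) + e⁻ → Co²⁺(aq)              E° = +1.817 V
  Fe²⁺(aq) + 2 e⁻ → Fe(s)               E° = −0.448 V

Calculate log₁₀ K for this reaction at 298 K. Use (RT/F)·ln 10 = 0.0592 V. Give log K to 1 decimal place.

log K = 76.5

The Co³⁺/Co²⁺ couple is reduced (cathode); E°cell = +1.817 − (−0.448) = +2.265 V with n = 2.
At equilibrium E = 0, so log K = nE°cell / 0.0592 = (2)(+2.265) / 0.0592 = 76.5.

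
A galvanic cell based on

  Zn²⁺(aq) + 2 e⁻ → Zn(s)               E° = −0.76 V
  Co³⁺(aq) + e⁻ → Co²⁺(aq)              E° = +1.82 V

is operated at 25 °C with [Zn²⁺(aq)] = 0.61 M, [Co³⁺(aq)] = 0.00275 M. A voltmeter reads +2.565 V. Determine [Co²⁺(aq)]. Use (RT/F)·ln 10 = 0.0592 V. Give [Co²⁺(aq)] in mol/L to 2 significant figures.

Co³⁺/Co²⁺ is the cathode (higher E°); E°cell = +1.82 − (−0.76) = +2.58 V with n = 2.
From the Nernst equation, log Q = n(E° − E)/0.0592 = 2·(+2.58 − (+2.565))/0.0592 = 0.507.
For 2 Co³⁺(aq) + Zn(s) → 2 Co²⁺(aq) + Zn²⁺(aq), the reaction quotient is Q = ([Co²⁺(aq)]^2·[Zn²⁺(aq)]) / [Co³⁺(aq)]^2.
Isolating [Co²⁺(aq)] in Q = 10^{0.507} yields log [Co²⁺(aq)] = −2.200, i.e. 0.0063 M.

0.0063 M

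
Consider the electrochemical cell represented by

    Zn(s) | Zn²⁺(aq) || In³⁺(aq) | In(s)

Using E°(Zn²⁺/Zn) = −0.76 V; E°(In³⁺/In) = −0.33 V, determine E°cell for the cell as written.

+0.43 V

By convention the left-hand electrode in cell notation is the anode (oxidation) and the right-hand electrode is the cathode (reduction).
E°cell = E°(right) − E°(left) = −0.33 − (−0.76) = +0.43 V.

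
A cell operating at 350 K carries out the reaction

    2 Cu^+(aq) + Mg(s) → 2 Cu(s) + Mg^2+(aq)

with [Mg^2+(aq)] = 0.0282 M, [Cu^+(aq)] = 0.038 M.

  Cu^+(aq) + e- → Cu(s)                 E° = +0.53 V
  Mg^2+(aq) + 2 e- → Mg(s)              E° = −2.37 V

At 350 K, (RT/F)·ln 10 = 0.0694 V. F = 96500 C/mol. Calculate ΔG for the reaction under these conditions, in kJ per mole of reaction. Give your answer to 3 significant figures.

E°cell = +0.53 − (−2.37) = +2.90 V; the balanced reaction transfers n = 2 electrons.
Here Q = [Mg^2+(aq)] / [Cu^+(aq)]^2 = 19.5 (log Q = 1.291), giving E = +2.90 − (0.0694/2)·(1.291) = +2.8552 V.
Finally ΔG = −nFE = −(2)(96500 C/mol)(+2.8552 V) = −551 kJ/mol.

−551 kJ/mol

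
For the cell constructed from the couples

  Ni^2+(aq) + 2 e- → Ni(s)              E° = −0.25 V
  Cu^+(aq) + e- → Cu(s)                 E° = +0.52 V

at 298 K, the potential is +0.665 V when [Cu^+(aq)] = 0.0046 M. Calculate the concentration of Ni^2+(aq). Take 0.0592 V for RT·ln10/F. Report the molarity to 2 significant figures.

0.075 M

The Cu⁺/Cu couple has the larger reduction potential, so it is the cathode: E°cell = +0.52 − (−0.25) = +0.77 V and n = 2.
Since E = E° − (0.0592/n)·log Q, log Q = n(E° − E)/0.0592 = 3.547.
Balancing electrons gives 2 Cu^+(aq) + Ni(s) → 2 Cu(s) + Ni^2+(aq); thus Q = [Ni^2+(aq)] / [Cu^+(aq)]^2.
Substituting the known concentrations and solving, log [Ni^2+(aq)] = −1.127 and [Ni^2+(aq)] = 0.075 M.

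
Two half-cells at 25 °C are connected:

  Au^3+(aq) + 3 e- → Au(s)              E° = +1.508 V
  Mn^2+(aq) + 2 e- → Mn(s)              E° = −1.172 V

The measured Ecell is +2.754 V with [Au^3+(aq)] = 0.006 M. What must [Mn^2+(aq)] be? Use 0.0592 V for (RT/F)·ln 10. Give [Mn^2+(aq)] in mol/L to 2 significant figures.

Au³⁺/Au is the cathode (higher E°); E°cell = +1.508 − (−1.172) = +2.680 V with n = 6.
Since E = E° − (0.0592/n)·log Q, log Q = n(E° − E)/0.0592 = −7.500.
For 2 Au^3+(aq) + 3 Mn(s) → 2 Au(s) + 3 Mn^2+(aq), the reaction quotient is Q = [Mn^2+(aq)]^3 / [Au^3+(aq)]^2.
Solving for the unknown gives log [Mn^2+(aq)] = −3.981, so [Mn^2+(aq)] ≈ 0.00010 M.

0.00010 M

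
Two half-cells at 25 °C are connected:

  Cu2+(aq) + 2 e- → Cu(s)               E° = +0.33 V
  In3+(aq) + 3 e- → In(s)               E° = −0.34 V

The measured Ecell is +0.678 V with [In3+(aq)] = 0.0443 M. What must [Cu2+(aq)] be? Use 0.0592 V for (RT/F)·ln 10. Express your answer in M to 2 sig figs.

With Cu²⁺/Cu at the cathode and In³⁺/In at the anode, E°cell = +0.33 − (−0.34) = +0.67 V (n = 6).
Since E = E° − (0.0592/n)·log Q, log Q = n(E° − E)/0.0592 = −0.811.
Balancing electrons gives 3 Cu2+(aq) + 2 In(s) → 3 Cu(s) + 2 In3+(aq); thus Q = [In3+(aq)]^2 / [Cu2+(aq)]^3.
Solving for the unknown gives log [Cu2+(aq)] = −0.632, so [Cu2+(aq)] ≈ 0.23 M.

0.23 M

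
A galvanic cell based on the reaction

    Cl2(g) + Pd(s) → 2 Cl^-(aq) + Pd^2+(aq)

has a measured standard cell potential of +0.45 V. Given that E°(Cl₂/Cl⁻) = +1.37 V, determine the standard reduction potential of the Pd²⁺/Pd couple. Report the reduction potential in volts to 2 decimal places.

In the reaction as written the Cl₂/Cl⁻ couple is reduced (cathode) and Pd²⁺/Pd is oxidized (anode), so E°cell = E°(Cl₂/Cl⁻) − E°(Pd²⁺/Pd).
E°(Pd²⁺/Pd) = E°(cathode) − E°cell = +1.37 − (+0.45) = +0.92 V.

+0.92 V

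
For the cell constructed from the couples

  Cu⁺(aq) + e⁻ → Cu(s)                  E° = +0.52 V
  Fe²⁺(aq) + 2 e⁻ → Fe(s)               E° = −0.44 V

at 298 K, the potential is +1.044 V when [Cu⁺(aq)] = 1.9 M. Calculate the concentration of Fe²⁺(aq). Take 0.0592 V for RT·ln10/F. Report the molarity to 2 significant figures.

0.0052 M

The Cu⁺/Cu couple has the larger reduction potential, so it is the cathode: E°cell = +0.52 − (−0.44) = +0.96 V and n = 2.
From the Nernst equation, log Q = n(E° − E)/0.0592 = 2·(+0.96 − (+1.044))/0.0592 = −2.838.
For 2 Cu⁺(aq) + Fe(s) → 2 Cu(s) + Fe²⁺(aq), the reaction quotient is Q = [Fe²⁺(aq)] / [Cu⁺(aq)]^2.
Isolating [Fe²⁺(aq)] in Q = 10^{−2.838} yields log [Fe²⁺(aq)] = −2.280, i.e. 0.0052 M.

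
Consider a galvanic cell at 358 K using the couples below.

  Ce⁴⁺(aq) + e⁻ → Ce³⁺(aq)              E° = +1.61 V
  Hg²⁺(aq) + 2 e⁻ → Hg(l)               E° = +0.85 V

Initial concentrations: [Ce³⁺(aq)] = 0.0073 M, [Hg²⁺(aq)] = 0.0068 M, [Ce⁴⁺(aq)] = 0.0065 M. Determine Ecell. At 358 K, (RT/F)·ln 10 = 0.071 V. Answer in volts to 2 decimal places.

+0.83 V

Since E°(Ce⁴⁺/Ce³⁺) > E°(Hg²⁺/Hg), Ce⁴⁺/Ce³⁺ serves as the cathode.
E°cell = E°cat − E°an = +1.61 − (+0.85) = +0.76 V; n = 2.
Balancing gives 2 Ce⁴⁺(aq) + Hg(l) → 2 Ce³⁺(aq) + Hg²⁺(aq); hence Q = ([Ce³⁺(aq)]^2·[Hg²⁺(aq)]) / [Ce⁴⁺(aq)]^2 = 0.00858 (log Q = −2.067).
By the Nernst equation, E = +0.76 − (0.071/2)·(−2.067) = +0.83 V.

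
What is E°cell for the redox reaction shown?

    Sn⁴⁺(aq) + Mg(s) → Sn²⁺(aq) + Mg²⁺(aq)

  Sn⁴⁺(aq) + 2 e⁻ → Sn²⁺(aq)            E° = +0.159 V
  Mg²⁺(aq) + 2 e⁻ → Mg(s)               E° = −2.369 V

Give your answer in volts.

Sn⁴⁺(aq) gains electrons, so the Sn⁴⁺/Sn²⁺ couple is the cathode; the Mg²⁺/Mg couple is the anode.
E°cell = E°(cathode) − E°(anode) = +0.159 − (−2.369) = +2.528 V.
The positive value indicates the reaction is spontaneous as written.

+2.528 V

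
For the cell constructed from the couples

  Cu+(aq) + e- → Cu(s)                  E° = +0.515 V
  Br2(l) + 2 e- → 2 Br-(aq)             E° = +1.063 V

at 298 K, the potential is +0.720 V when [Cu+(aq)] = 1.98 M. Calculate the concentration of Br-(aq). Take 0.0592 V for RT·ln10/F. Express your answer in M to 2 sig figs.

With Br₂/Br⁻ at the cathode and Cu⁺/Cu at the anode, E°cell = +1.063 − (+0.515) = +0.548 V (n = 2).
Since E = E° − (0.0592/n)·log Q, log Q = n(E° − E)/0.0592 = −5.811.
For Br2(l) + 2 Cu(s) → 2 Br-(aq) + 2 Cu+(aq), the reaction quotient is Q = [Br-(aq)]^2·[Cu+(aq)]^2.
Isolating [Br-(aq)] in Q = 10^{−5.811} yields log [Br-(aq)] = −3.202, i.e. 0.00063 M.

0.00063 M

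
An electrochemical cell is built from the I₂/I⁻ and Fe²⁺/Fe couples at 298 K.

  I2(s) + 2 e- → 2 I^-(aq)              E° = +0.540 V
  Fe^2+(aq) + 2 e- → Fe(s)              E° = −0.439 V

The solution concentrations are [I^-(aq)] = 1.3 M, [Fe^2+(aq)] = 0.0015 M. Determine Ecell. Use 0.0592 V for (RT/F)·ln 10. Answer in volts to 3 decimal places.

+1.056 V

I₂/I⁻ is reduced (cathode, E° = +0.540 V) and Fe²⁺/Fe is oxidized (anode).
The standard potential is +0.540 − (−0.439) = +0.979 V and the balanced reaction transfers n = 2 electrons.
For the overall reaction I2(s) + Fe(s) → 2 I^-(aq) + Fe^2+(aq), Q = [I^-(aq)]^2·[Fe^2+(aq)] = 0.00254, giving log Q = −2.596.
E = E° − (0.0592/n)·log Q = +0.979 − (0.0592/2)(−2.596) = +1.056 V.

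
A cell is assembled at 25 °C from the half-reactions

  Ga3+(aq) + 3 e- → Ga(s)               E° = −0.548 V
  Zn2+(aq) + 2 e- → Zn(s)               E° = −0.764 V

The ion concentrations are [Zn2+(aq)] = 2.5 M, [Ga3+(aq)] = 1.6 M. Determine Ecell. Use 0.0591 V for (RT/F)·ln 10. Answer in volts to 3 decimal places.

The Ga³⁺/Ga couple has the more positive E°, so it is the cathode; Zn²⁺/Zn is the anode.
The standard potential is −0.548 − (−0.764) = +0.216 V and the balanced reaction transfers n = 6 electrons.
The balanced reaction is 2 Ga3+(aq) + 3 Zn(s) → 2 Ga(s) + 3 Zn2+(aq), so Q = [Zn2+(aq)]^3 / [Ga3+(aq)]^2 = 6.1 and log Q = 0.786.
By the Nernst equation, E = +0.216 − (0.0591/6)·(0.786) = +0.208 V.

+0.208 V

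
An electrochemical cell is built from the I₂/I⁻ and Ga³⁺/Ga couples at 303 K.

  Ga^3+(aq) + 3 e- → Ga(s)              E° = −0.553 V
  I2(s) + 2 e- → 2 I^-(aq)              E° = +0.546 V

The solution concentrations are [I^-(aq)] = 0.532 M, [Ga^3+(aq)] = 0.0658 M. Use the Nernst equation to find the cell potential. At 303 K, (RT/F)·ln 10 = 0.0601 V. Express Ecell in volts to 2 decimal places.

+1.14 V

The I₂/I⁻ couple has the more positive E°, so it is the cathode; Ga³⁺/Ga is the anode.
E°cell = +0.546 − (−0.553) = +1.099 V, with n = 6 electrons transferred.
Balancing gives 3 I2(s) + 2 Ga(s) → 6 I^-(aq) + 2 Ga^3+(aq); hence Q = [I^-(aq)]^6·[Ga^3+(aq)]^2 = 9.82×10^−5 (log Q = −4.008).
By the Nernst equation, E = +1.099 − (0.0601/6)·(−4.008) = +1.14 V.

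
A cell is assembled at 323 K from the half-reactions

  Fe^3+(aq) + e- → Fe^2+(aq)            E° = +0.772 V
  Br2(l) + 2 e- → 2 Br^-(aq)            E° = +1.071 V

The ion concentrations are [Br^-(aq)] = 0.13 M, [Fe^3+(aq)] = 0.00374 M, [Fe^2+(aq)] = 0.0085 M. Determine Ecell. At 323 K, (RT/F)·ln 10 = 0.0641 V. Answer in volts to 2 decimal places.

+0.38 V

The Br₂/Br⁻ couple has the more positive E°, so it is the cathode; Fe³⁺/Fe²⁺ is the anode.
E°cell = E°cat − E°an = +1.071 − (+0.772) = +0.299 V; n = 2.
The balanced reaction is Br2(l) + 2 Fe^2+(aq) → 2 Br^-(aq) + 2 Fe^3+(aq), so Q = ([Br^-(aq)]^2·[Fe^3+(aq)]^2) / [Fe^2+(aq)]^2 = 0.00327 and log Q = −2.485.
Applying E = E° − (RT ln10/nF)·log Q gives +0.299 − (0.0641/2)(−2.485) = +0.38 V.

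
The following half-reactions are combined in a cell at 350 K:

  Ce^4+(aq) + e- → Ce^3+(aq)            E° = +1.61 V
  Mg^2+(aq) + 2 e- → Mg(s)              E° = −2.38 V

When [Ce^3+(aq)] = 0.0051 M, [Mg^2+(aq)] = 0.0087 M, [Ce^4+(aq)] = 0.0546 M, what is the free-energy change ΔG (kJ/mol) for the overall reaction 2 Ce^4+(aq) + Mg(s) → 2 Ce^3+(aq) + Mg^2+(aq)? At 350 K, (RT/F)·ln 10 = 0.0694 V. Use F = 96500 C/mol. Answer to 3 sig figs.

With Ce⁴⁺/Ce³⁺ reduced at the cathode, E°cell = +1.61 − (−2.38) = +3.99 V and n = 2.
The reaction quotient is ([Ce^3+(aq)]^2·[Mg^2+(aq)]) / [Ce^4+(aq)]^2 = 7.59×10^−5; by Nernst, E = +3.99 − (0.0694/2)(−4.120) = +4.1330 V.
ΔG = −nFE = −(2)(96500)(+4.1330) J/mol = −798 kJ/mol.

−798 kJ/mol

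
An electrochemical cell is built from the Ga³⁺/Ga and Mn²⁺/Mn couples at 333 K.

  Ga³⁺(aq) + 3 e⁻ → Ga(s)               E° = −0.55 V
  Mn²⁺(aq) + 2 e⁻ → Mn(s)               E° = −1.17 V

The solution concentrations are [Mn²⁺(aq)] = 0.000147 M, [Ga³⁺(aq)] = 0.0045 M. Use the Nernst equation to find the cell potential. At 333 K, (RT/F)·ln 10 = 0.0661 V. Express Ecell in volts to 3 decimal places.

+0.695 V

The Ga³⁺/Ga couple has the more positive E°, so it is the cathode; Mn²⁺/Mn is the anode.
E°cell = E°cat − E°an = −0.55 − (−1.17) = +0.62 V; n = 6.
Balancing gives 2 Ga³⁺(aq) + 3 Mn(s) → 2 Ga(s) + 3 Mn²⁺(aq); hence Q = [Mn²⁺(aq)]^3 / [Ga³⁺(aq)]^2 = 1.57×10^−7 (log Q = −6.804).
By the Nernst equation, E = +0.62 − (0.0661/6)·(−6.804) = +0.695 V.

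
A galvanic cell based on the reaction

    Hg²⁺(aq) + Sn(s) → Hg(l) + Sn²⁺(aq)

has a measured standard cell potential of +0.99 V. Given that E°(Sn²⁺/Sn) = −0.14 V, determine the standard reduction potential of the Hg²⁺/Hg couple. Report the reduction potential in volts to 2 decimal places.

+0.85 V

In the reaction as written the Hg²⁺/Hg couple is reduced (cathode) and Sn²⁺/Sn is oxidized (anode), so E°cell = E°(Hg²⁺/Hg) − E°(Sn²⁺/Sn).
E°(Hg²⁺/Hg) = E°cell + E°(anode) = +0.99 + (−0.14) = +0.85 V.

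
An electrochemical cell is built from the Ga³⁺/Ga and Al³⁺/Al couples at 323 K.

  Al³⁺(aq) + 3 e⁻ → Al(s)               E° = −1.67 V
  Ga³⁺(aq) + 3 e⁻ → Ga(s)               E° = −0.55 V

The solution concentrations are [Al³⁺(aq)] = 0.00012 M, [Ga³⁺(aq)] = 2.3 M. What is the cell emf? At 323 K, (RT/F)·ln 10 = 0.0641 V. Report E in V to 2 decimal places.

Since E°(Ga³⁺/Ga) > E°(Al³⁺/Al), Ga³⁺/Ga serves as the cathode.
E°cell = −0.55 − (−1.67) = +1.12 V, with n = 3 electrons transferred.
The balanced reaction is Ga³⁺(aq) + Al(s) → Ga(s) + Al³⁺(aq), so Q = [Al³⁺(aq)] / [Ga³⁺(aq)] = 5.22×10^−5 and log Q = −4.283.
Applying E = E° − (RT ln10/nF)·log Q gives +1.12 − (0.0641/3)(−4.283) = +1.21 V.

+1.21 V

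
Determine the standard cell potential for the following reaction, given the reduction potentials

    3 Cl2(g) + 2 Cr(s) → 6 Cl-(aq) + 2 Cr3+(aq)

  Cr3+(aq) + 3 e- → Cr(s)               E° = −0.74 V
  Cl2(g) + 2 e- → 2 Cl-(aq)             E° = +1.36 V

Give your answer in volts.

In the reaction as written, Cl2(g) is reduced (cathode) and Cr3+(aq) is produced by oxidation at the anode.
E°cell = E°(cathode) − E°(anode) = +1.36 − (−0.74) = +2.10 V.

+2.10 V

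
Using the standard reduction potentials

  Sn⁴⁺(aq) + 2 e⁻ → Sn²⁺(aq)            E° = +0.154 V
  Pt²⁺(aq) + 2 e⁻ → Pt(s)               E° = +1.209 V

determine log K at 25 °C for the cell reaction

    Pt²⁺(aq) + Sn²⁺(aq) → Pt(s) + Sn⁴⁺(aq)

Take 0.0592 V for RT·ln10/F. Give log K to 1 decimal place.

log K = 35.6

The Pt²⁺/Pt couple is reduced (cathode); E°cell = +1.209 − (+0.154) = +1.055 V with n = 2.
At equilibrium E = 0, so log K = nE°cell / 0.0592 = (2)(+1.055) / 0.0592 = 35.6.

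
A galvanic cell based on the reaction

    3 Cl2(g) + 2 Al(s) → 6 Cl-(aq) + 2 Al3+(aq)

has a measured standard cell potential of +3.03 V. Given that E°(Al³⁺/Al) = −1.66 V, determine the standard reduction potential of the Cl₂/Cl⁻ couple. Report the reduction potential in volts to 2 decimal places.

+1.37 V

In the reaction as written the Cl₂/Cl⁻ couple is reduced (cathode) and Al³⁺/Al is oxidized (anode), so E°cell = E°(Cl₂/Cl⁻) − E°(Al³⁺/Al).
E°(Cl₂/Cl⁻) = E°cell + E°(anode) = +3.03 + (−1.66) = +1.37 V.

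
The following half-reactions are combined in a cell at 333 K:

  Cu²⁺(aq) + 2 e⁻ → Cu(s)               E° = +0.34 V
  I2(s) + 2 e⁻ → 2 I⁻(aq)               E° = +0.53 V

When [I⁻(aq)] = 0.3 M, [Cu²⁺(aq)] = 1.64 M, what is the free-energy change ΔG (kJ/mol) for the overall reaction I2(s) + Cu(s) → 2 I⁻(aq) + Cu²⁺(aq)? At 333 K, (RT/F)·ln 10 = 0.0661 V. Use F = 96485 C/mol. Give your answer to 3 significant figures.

The standard cell potential is +0.53 − (+0.34) = +0.19 V, with n = 2 electrons in the balanced equation.
Q = [I⁻(aq)]^2·[Cu²⁺(aq)] = 0.148, so log Q = −0.831 and E = +0.19 − (0.0661/2)(−0.831) = +0.2175 V.
ΔG = −nFE = −(2)(96485)(+0.2175) J/mol = −42.0 kJ/mol.

−42.0 kJ/mol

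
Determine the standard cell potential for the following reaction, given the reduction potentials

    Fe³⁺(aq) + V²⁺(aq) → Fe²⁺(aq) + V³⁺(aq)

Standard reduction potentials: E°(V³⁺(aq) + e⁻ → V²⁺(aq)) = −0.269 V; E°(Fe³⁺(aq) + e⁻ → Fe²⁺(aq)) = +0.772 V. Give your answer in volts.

Fe³⁺(aq) gains electrons, so the Fe³⁺/Fe²⁺ couple is the cathode; the V³⁺/V²⁺ couple is the anode.
E°cell = E°(cathode) − E°(anode) = +0.772 − (−0.269) = +1.041 V.
The positive value indicates the reaction is spontaneous as written.

+1.041 V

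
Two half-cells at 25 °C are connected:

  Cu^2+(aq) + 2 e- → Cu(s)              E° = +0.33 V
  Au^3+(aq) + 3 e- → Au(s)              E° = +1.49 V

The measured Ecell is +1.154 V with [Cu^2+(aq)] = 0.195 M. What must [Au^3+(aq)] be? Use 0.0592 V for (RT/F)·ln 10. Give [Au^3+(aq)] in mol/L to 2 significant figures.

0.043 M

With Au³⁺/Au at the cathode and Cu²⁺/Cu at the anode, E°cell = +1.49 − (+0.33) = +1.16 V (n = 6).
Since E = E° − (0.0592/n)·log Q, log Q = n(E° − E)/0.0592 = 0.608.
For 2 Au^3+(aq) + 3 Cu(s) → 2 Au(s) + 3 Cu^2+(aq), the reaction quotient is Q = [Cu^2+(aq)]^3 / [Au^3+(aq)]^2.
Solving for the unknown gives log [Au^3+(aq)] = −1.369, so [Au^3+(aq)] ≈ 0.043 M.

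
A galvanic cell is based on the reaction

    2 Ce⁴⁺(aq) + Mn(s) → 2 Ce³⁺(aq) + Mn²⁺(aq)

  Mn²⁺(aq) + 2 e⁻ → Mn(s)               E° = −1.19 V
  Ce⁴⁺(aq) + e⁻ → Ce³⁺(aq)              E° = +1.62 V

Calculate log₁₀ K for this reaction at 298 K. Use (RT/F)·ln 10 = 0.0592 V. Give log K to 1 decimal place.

log K = 94.9

The Ce⁴⁺/Ce³⁺ couple is reduced (cathode); E°cell = +1.62 − (−1.19) = +2.81 V with n = 2.
At equilibrium E = 0, so log K = nE°cell / 0.0592 = (2)(+2.81) / 0.0592 = 94.9.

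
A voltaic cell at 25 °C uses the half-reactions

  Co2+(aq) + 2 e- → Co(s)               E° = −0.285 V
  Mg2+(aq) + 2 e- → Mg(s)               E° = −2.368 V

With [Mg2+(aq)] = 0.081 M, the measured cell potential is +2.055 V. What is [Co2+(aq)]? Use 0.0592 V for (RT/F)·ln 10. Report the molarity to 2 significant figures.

The Co²⁺/Co couple has the larger reduction potential, so it is the cathode: E°cell = −0.285 − (−2.368) = +2.083 V and n = 2.
From the Nernst equation, log Q = n(E° − E)/0.0592 = 2·(+2.083 − (+2.055))/0.0592 = 0.946.
For Co2+(aq) + Mg(s) → Co(s) + Mg2+(aq), the reaction quotient is Q = [Mg2+(aq)] / [Co2+(aq)].
Isolating [Co2+(aq)] in Q = 10^{0.946} yields log [Co2+(aq)] = −2.038, i.e. 0.0092 M.

0.0092 M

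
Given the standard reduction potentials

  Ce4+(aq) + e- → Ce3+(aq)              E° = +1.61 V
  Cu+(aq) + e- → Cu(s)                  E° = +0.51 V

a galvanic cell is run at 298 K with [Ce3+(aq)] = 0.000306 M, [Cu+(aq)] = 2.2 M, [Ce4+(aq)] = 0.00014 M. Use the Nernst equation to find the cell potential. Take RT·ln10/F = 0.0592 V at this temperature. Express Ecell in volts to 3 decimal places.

+1.060 V

Ce⁴⁺/Ce³⁺ is reduced (cathode, E° = +1.61 V) and Cu⁺/Cu is oxidized (anode).
E°cell = +1.61 − (+0.51) = +1.10 V, with n = 1 electron transferred.
For the overall reaction Ce4+(aq) + Cu(s) → Ce3+(aq) + Cu+(aq), Q = ([Ce3+(aq)]·[Cu+(aq)]) / [Ce4+(aq)] = 4.81, giving log Q = 0.682.
Applying E = E° − (RT ln10/nF)·log Q gives +1.10 − (0.0592/1)(0.682) = +1.060 V.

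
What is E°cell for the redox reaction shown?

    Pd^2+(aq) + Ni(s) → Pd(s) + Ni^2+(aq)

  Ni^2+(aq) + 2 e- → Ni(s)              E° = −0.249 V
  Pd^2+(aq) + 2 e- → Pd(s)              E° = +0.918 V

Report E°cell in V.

In the reaction as written, Pd^2+(aq) is reduced (cathode) and Ni^2+(aq) is produced by oxidation at the anode.
E°cell = E°(cathode) − E°(anode) = +0.918 − (−0.249) = +1.167 V.

+1.167 V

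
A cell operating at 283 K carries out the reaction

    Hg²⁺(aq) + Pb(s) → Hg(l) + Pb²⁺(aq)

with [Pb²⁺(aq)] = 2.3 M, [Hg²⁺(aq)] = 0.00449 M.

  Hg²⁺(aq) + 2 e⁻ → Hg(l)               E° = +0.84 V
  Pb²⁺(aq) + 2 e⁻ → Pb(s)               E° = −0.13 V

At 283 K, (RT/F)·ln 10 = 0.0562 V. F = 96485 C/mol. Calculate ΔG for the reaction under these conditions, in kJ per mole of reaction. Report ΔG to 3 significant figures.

−172 kJ/mol

With Hg²⁺/Hg reduced at the cathode, E°cell = +0.84 − (−0.13) = +0.97 V and n = 2.
Here Q = [Pb²⁺(aq)] / [Hg²⁺(aq)] = 512 (log Q = 2.709), giving E = +0.97 − (0.0562/2)·(2.709) = +0.8939 V.
ΔG = −nFE = −(2)(96485)(+0.8939) J/mol = −172 kJ/mol.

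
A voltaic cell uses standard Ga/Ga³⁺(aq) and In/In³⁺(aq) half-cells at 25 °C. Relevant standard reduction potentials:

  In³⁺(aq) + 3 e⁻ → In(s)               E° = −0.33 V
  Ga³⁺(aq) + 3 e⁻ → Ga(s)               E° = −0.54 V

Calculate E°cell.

Of the two couples in this cell, the one with the more positive reduction potential is reduced at the cathode: here that is In³⁺/In (−0.33 V); Ga³⁺/Ga (−0.54 V) is the anode.
E°cell = E°(cathode) − E°(anode) = −0.33 − (−0.54) = +0.21 V.

+0.21 V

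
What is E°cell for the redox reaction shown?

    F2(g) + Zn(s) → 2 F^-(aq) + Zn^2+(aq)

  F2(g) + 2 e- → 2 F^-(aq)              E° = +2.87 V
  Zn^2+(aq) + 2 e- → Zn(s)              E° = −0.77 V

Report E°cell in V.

F2(g) gains electrons, so the F₂/F⁻ couple is the cathode; the Zn²⁺/Zn couple is the anode.
E°cell = E°(cathode) − E°(anode) = +2.87 − (−0.77) = +3.64 V.

+3.64 V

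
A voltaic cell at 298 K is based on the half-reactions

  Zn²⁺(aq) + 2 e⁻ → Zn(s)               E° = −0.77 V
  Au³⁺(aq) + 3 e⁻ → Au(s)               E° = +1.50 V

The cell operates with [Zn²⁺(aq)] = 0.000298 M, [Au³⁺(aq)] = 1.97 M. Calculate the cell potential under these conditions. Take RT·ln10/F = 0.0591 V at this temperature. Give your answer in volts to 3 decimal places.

The Au³⁺/Au couple has the more positive E°, so it is the cathode; Zn²⁺/Zn is the anode.
E°cell = +1.50 − (−0.77) = +2.27 V, with n = 6 electrons transferred.
The balanced reaction is 2 Au³⁺(aq) + 3 Zn(s) → 2 Au(s) + 3 Zn²⁺(aq), so Q = [Zn²⁺(aq)]^3 / [Au³⁺(aq)]^2 = 6.82×10^−12 and log Q = −11.166.
By the Nernst equation, E = +2.27 − (0.0591/6)·(−11.166) = +2.380 V.

+2.380 V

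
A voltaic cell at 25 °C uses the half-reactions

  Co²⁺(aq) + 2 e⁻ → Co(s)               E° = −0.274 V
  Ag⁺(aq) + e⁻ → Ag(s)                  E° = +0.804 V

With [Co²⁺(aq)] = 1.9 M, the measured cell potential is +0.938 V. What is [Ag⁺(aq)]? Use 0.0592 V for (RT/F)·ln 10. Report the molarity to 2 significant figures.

0.0059 M

The Ag⁺/Ag couple has the larger reduction potential, so it is the cathode: E°cell = +0.804 − (−0.274) = +1.078 V and n = 2.
Since E = E° − (0.0592/n)·log Q, log Q = n(E° − E)/0.0592 = 4.730.
For 2 Ag⁺(aq) + Co(s) → 2 Ag(s) + Co²⁺(aq), the reaction quotient is Q = [Co²⁺(aq)] / [Ag⁺(aq)]^2.
Substituting the known concentrations and solving, log [Ag⁺(aq)] = −2.226 and [Ag⁺(aq)] = 0.0059 M.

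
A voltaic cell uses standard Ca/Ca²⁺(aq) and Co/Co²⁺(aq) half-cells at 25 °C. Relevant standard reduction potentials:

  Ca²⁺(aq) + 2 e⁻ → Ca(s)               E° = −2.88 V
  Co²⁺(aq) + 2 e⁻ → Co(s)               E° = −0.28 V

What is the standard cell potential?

+2.60 V

The Co²⁺/Co couple has the higher E°, so Co ion is reduced (cathode) and Ca is oxidized (anode).
E°cell = E°(cathode) − E°(anode) = −0.28 − (−2.88) = +2.60 V.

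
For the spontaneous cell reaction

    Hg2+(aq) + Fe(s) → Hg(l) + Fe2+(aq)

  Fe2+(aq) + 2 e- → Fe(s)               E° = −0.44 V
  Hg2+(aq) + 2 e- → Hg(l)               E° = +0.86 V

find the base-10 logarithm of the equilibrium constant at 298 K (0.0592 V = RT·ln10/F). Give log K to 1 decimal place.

log K = 43.9

The Hg²⁺/Hg couple is reduced (cathode); E°cell = +0.86 − (−0.44) = +1.30 V with n = 2.
At equilibrium E = 0, so log K = nE°cell / 0.0592 = (2)(+1.30) / 0.0592 = 43.9.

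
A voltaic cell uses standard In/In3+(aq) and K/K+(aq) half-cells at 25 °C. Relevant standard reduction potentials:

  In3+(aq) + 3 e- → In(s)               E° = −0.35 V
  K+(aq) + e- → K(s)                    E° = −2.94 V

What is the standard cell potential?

Of the two couples in this cell, the one with the more positive reduction potential is reduced at the cathode: here that is In³⁺/In (−0.35 V); K⁺/K (−2.94 V) is the anode.
E°cell = E°(cathode) − E°(anode) = −0.35 − (−2.94) = +2.59 V.

+2.59 V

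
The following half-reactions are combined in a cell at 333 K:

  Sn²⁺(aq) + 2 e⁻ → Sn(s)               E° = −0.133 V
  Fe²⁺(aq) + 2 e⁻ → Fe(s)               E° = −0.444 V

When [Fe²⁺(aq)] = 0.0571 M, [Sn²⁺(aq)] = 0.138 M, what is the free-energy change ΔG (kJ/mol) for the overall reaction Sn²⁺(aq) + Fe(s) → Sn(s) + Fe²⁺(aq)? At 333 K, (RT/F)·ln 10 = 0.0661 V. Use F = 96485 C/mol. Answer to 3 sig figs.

The standard cell potential is −0.133 − (−0.444) = +0.311 V, with n = 2 electrons in the balanced equation.
Q = [Fe²⁺(aq)] / [Sn²⁺(aq)] = 0.414, so log Q = −0.383 and E = +0.311 − (0.0661/2)(−0.383) = +0.3237 V.
Finally ΔG = −nFE = −(2)(96485 C/mol)(+0.3237 V) = −62.5 kJ/mol.

−62.5 kJ/mol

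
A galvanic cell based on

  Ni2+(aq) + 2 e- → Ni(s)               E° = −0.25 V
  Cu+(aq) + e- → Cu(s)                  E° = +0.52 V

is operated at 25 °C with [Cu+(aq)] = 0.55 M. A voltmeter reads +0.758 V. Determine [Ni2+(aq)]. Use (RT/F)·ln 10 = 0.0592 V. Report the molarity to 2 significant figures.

The Cu⁺/Cu couple has the larger reduction potential, so it is the cathode: E°cell = +0.52 − (−0.25) = +0.77 V and n = 2.
Rearranging E = E° − (0.0592/n)·log Q gives log Q = 2(+0.77 − (+0.758))/0.0592 = 0.405.
The balanced reaction is 2 Cu+(aq) + Ni(s) → 2 Cu(s) + Ni2+(aq), so Q = [Ni2+(aq)] / [Cu+(aq)]^2.
Isolating [Ni2+(aq)] in Q = 10^{0.405} yields log [Ni2+(aq)] = −0.114, i.e. 0.77 M.

0.77 M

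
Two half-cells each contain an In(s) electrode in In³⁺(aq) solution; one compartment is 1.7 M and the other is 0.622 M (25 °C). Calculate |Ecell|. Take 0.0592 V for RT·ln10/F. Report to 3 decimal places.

For a concentration cell E°cell = 0, since both electrodes use the same couple.
The compartment with the higher In³⁺(aq) concentration (1.7 M) acts as the cathode; ions are reduced there and produced at the dilute (0.622 M) anode.
With n = 3, Ecell = −(0.0592/3)·log([dilute]/[conc]) = −(0.0592/3)·log(0.622/1.7) = +0.009 V.

0.009 V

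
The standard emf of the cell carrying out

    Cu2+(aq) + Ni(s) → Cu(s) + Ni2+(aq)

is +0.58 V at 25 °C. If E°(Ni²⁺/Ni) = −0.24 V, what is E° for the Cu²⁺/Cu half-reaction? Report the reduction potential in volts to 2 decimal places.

+0.34 V

In the reaction as written the Cu²⁺/Cu couple is reduced (cathode) and Ni²⁺/Ni is oxidized (anode), so E°cell = E°(Cu²⁺/Cu) − E°(Ni²⁺/Ni).
E°(Cu²⁺/Cu) = E°cell + E°(anode) = +0.58 + (−0.24) = +0.34 V.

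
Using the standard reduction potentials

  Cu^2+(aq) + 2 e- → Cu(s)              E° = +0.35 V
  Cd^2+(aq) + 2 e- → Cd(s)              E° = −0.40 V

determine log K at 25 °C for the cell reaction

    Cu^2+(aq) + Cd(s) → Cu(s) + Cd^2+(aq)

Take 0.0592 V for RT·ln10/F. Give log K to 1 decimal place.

log K = 25.3

The Cu²⁺/Cu couple is reduced (cathode); E°cell = +0.35 − (−0.40) = +0.75 V with n = 2.
At equilibrium E = 0, so log K = nE°cell / 0.0592 = (2)(+0.75) / 0.0592 = 25.3.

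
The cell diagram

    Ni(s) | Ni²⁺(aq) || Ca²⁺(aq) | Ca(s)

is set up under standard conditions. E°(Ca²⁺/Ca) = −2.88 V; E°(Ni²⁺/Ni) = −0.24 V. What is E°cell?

−2.64 V

By convention the left-hand electrode in cell notation is the anode (oxidation) and the right-hand electrode is the cathode (reduction).
E°cell = E°(right) − E°(left) = −2.88 − (−0.24) = −2.64 V.
The negative sign shows that, as written, the cell would require an external voltage to drive the reaction.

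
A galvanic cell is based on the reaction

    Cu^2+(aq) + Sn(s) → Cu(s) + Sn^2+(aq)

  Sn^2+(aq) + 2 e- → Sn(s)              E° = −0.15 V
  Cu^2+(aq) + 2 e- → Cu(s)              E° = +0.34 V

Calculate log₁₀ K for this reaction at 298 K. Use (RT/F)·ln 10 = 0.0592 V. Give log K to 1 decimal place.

log K = 16.6

The Cu²⁺/Cu couple is reduced (cathode); E°cell = +0.34 − (−0.15) = +0.49 V with n = 2.
At equilibrium E = 0, so log K = nE°cell / 0.0592 = (2)(+0.49) / 0.0592 = 16.6.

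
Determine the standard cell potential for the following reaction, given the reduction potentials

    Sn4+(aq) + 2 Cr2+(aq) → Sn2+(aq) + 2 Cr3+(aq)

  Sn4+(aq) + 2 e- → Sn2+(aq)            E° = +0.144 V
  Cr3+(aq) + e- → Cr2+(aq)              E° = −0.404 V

+0.548 V

In the reaction as written, Sn4+(aq) is reduced (cathode) and Cr3+(aq) is produced by oxidation at the anode.
E°cell = E°(cathode) − E°(anode) = +0.144 − (−0.404) = +0.548 V.
The positive value indicates the reaction is spontaneous as written.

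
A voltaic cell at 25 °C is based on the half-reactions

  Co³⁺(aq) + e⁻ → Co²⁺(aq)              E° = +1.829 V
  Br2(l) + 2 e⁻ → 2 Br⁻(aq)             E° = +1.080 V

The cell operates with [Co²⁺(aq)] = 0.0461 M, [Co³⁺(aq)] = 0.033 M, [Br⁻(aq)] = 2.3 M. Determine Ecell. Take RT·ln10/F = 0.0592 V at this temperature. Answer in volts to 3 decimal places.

The Co³⁺/Co²⁺ couple has the more positive E°, so it is the cathode; Br₂/Br⁻ is the anode.
The standard potential is +1.829 − (+1.080) = +0.749 V and the balanced reaction transfers n = 2 electrons.
Balancing gives 2 Co³⁺(aq) + 2 Br⁻(aq) → 2 Co²⁺(aq) + Br2(l); hence Q = [Co²⁺(aq)]^2 / ([Co³⁺(aq)]^2·[Br⁻(aq)]^2) = 0.369 (log Q = −0.433).
E = E° − (0.0592/n)·log Q = +0.749 − (0.0592/2)(−0.433) = +0.762 V.

+0.762 V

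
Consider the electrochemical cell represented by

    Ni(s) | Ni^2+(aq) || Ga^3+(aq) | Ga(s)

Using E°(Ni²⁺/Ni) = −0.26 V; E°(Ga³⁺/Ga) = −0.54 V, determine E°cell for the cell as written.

−0.28 V

By convention the left-hand electrode in cell notation is the anode (oxidation) and the right-hand electrode is the cathode (reduction).
E°cell = E°(right) − E°(left) = −0.54 − (−0.26) = −0.28 V.
The negative sign shows that, as written, the cell would require an external voltage to drive the reaction.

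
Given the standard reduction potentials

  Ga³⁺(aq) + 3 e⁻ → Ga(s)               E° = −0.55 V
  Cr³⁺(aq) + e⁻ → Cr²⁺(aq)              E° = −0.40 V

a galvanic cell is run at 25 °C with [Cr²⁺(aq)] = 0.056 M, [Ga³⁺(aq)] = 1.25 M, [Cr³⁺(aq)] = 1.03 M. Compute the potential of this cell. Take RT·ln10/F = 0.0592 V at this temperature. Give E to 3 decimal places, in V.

+0.223 V

Since E°(Cr³⁺/Cr²⁺) > E°(Ga³⁺/Ga), Cr³⁺/Cr²⁺ serves as the cathode.
The standard potential is −0.40 − (−0.55) = +0.15 V and the balanced reaction transfers n = 3 electrons.
For the overall reaction 3 Cr³⁺(aq) + Ga(s) → 3 Cr²⁺(aq) + Ga³⁺(aq), Q = ([Cr²⁺(aq)]^3·[Ga³⁺(aq)]) / [Cr³⁺(aq)]^3 = 0.000201, giving log Q = −3.697.
E = E° − (0.0592/n)·log Q = +0.15 − (0.0592/3)(−3.697) = +0.223 V.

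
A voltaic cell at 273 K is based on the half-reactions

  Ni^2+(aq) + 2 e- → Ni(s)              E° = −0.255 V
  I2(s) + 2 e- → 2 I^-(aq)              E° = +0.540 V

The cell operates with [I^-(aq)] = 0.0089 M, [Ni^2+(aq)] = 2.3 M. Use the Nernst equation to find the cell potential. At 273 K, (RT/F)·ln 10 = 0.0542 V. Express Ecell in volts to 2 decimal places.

+0.90 V

The I₂/I⁻ couple has the more positive E°, so it is the cathode; Ni²⁺/Ni is the anode.
The standard potential is +0.540 − (−0.255) = +0.795 V and the balanced reaction transfers n = 2 electrons.
Balancing gives I2(s) + Ni(s) → 2 I^-(aq) + Ni^2+(aq); hence Q = [I^-(aq)]^2·[Ni^2+(aq)] = 0.000182 (log Q = −3.739).
E = E° − (0.0542/n)·log Q = +0.795 − (0.0542/2)(−3.739) = +0.90 V.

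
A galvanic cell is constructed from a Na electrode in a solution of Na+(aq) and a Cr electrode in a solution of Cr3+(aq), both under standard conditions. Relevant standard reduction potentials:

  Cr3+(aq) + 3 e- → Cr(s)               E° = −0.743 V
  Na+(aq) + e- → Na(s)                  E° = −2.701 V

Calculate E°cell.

+1.958 V

The Cr³⁺/Cr couple has the higher E°, so Cr ion is reduced (cathode) and Na is oxidized (anode).
E°cell = E°(cathode) − E°(anode) = −0.743 − (−2.701) = +1.958 V.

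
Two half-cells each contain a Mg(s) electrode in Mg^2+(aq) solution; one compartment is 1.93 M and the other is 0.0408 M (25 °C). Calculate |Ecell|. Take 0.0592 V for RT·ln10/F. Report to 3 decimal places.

0.050 V

For a concentration cell E°cell = 0, since both electrodes use the same couple.
The compartment with the higher Mg^2+(aq) concentration (1.93 M) acts as the cathode; ions are reduced there and produced at the dilute (0.0408 M) anode.
With n = 2, Ecell = −(0.0592/2)·log([dilute]/[conc]) = −(0.0592/2)·log(0.0408/1.93) = +0.050 V.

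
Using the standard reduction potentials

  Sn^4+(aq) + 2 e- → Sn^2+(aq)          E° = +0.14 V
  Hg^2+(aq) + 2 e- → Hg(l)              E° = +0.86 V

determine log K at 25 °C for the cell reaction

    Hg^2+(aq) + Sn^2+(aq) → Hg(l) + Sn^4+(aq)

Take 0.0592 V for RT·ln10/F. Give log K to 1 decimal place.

The Hg²⁺/Hg couple is reduced (cathode); E°cell = +0.86 − (+0.14) = +0.72 V with n = 2.
At equilibrium E = 0, so log K = nE°cell / 0.0592 = (2)(+0.72) / 0.0592 = 24.3.

log K = 24.3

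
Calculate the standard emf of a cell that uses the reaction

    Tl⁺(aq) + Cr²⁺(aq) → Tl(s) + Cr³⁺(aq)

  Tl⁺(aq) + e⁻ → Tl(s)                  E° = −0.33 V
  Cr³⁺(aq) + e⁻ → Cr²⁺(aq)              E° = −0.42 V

+0.09 V

Tl⁺(aq) gains electrons, so the Tl⁺/Tl couple is the cathode; the Cr³⁺/Cr²⁺ couple is the anode.
E°cell = E°(cathode) − E°(anode) = −0.33 − (−0.42) = +0.09 V.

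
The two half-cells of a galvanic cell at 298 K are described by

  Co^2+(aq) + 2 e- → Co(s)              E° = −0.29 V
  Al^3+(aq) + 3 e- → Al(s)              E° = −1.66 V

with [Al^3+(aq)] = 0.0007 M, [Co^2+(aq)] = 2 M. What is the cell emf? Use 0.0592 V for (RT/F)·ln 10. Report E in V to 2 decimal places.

+1.44 V

Co²⁺/Co is reduced (cathode, E° = −0.29 V) and Al³⁺/Al is oxidized (anode).
E°cell = −0.29 − (−1.66) = +1.37 V, with n = 6 electrons transferred.
The balanced reaction is 3 Co^2+(aq) + 2 Al(s) → 3 Co(s) + 2 Al^3+(aq), so Q = [Al^3+(aq)]^2 / [Co^2+(aq)]^3 = 6.12×10^−8 and log Q = −7.213.
E = E° − (0.0592/n)·log Q = +1.37 − (0.0592/6)(−7.213) = +1.44 V.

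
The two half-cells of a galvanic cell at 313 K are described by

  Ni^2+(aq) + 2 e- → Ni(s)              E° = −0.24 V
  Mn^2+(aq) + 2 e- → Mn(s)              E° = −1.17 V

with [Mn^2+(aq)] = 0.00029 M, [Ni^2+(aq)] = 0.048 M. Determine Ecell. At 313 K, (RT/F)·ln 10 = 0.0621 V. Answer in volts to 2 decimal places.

+1.00 V

The Ni²⁺/Ni couple has the more positive E°, so it is the cathode; Mn²⁺/Mn is the anode.
E°cell = E°cat − E°an = −0.24 − (−1.17) = +0.93 V; n = 2.
Balancing gives Ni^2+(aq) + Mn(s) → Ni(s) + Mn^2+(aq); hence Q = [Mn^2+(aq)] / [Ni^2+(aq)] = 0.00604 (log Q = −2.219).
By the Nernst equation, E = +0.93 − (0.0621/2)·(−2.219) = +1.00 V.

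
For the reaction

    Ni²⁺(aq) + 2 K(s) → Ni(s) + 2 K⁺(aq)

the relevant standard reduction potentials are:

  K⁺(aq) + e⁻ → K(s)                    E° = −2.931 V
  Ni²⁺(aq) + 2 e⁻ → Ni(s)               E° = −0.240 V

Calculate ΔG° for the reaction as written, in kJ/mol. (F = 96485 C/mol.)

−519 kJ/mol

In the reaction as written Ni²⁺(aq) is reduced, so the Ni²⁺/Ni couple is the cathode and K⁺/K is the anode.
E°cell = −0.240 − (−2.931) = +2.691 V; balancing electrons gives n = 2.
ΔG° = −nFE°cell = −(2)(96485)(+2.691) J/mol = −519 kJ/mol.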